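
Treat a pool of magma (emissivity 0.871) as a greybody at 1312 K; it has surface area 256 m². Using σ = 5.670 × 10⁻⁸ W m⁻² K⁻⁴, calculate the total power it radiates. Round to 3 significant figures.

P ≈ 3.75×10⁷ W

Area A = 256 m².
P = εσAT⁴ = 0.871 × 5.670×10⁻⁸ × 256 × (1312)⁴ = 3.75×10⁷ W.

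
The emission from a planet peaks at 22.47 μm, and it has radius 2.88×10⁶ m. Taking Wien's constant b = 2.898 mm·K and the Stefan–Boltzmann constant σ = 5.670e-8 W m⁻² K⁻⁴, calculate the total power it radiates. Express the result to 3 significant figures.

P ≈ 1.64×10¹⁵ W

Wien's law: T = b/λ_max = 2.898×10⁻³/2.247×10⁻⁵ = 128.972 K.
Surface area A = 4πR² = 4π(2.88×10⁶ m)² = 1.04231×10¹⁴ m².
Then P = σAT⁴ = 5.670×10⁻⁸×1.04231×10¹⁴×(128.972)⁴ = 1.64×10¹⁵ W.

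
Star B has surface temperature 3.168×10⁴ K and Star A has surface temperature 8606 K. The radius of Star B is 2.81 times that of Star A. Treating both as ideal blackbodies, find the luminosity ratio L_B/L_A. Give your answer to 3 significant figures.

L ∝ R²T⁴, so L_B/L_A = (R_B/R_A)²(T_B/T_A)⁴ = (2.81)² × (3.168×10⁴/8606)⁴ = 7.8961 × 183.626 = 1.45×10³.

L_B/L_A ≈ 1.45×10³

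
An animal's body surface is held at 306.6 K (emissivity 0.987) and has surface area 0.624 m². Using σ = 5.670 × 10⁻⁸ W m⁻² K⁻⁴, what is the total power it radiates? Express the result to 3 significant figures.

Area A = 0.624 m².
P = εσAT⁴ = 0.987 × 5.670×10⁻⁸ × 0.624 × (306.6)⁴ = 309 W.

P ≈ 309 W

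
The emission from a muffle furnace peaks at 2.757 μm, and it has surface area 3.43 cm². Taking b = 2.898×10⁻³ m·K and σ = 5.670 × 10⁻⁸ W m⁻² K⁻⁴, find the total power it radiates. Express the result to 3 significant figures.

P ≈ 23.7 W

Wien's law: T = b/λ_max = 2.898×10⁻³/2.757×10⁻⁶ = 1051.14 K.
Area A = 3.43 cm² = 3.43×10⁻⁴ m².
Then P = σAT⁴ = 5.670×10⁻⁸×3.43×10⁻⁴×(1051.14)⁴ = 23.7 W.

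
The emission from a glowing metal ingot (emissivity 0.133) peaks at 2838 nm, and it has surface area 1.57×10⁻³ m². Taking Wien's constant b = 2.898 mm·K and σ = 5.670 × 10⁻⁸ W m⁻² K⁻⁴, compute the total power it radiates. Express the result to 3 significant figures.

P ≈ 12.9 W

Wien's law: T = b/λ_max = 2.898×10⁻³/2.838×10⁻⁶ = 1021.14 K.
Area A = 1.57×10⁻³ m².
Then P = εσAT⁴ = 0.133×5.670×10⁻⁸×1.57×10⁻³×(1021.14)⁴ = 12.9 W.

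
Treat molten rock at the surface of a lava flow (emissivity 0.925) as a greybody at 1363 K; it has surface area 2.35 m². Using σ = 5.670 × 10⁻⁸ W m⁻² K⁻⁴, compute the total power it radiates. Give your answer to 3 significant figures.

P ≈ 4.25×10⁵ W

Area A = 2.35 m².
P = εσAT⁴ = 0.925 × 5.670×10⁻⁸ × 2.35 × (1363)⁴ = 4.25×10⁵ W.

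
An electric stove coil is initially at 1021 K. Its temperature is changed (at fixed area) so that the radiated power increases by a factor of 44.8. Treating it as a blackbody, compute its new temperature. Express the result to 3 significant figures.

T₂ ≈ 2.64×10³ K

P ∝ T⁴, so T₂/T₁ = (P₂/P₁)^(1/4) = (44.8)^(1/4) = 2.58714.
T₂ = 1021 × 2.58714 = 2.64×10³ K.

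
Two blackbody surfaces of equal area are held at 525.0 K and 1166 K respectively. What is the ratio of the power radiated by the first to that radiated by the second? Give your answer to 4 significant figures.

With equal areas, P₁/P₂ = (T₁/T₂)⁴ = (525.0/1166)⁴ = 0.04110.

P₁/P₂ ≈ 0.04110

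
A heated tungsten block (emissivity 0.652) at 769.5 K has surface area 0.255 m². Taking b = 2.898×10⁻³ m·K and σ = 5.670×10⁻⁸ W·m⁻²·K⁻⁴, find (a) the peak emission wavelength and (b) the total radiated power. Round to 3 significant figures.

(a) λ_max = b/T = 2.898×10⁻³/769.5 = 3.766×10⁻⁶ m = 3.77 μm.
Area A = 0.255 m².
(b) P = εσAT⁴ = 0.652×5.670×10⁻⁸×0.255×(769.5)⁴ = 3.31×10³ W.

λ_max ≈ 3.77 μm; P ≈ 3.31×10³ W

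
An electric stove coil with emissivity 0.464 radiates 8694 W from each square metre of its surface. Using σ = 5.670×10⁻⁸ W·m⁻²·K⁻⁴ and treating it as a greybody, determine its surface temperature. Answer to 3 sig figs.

T ≈ 758 K

I = εσT⁴, so T = (I/εσ)^(1/4) = (8694/(0.464×5.670×10⁻⁸))^(1/4) = 758 K.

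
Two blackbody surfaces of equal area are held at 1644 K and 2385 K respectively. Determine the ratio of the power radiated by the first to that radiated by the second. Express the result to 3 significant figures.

With equal areas, P₁/P₂ = (T₁/T₂)⁴ = (1644/2385)⁴ = 0.226.

P₁/P₂ ≈ 0.226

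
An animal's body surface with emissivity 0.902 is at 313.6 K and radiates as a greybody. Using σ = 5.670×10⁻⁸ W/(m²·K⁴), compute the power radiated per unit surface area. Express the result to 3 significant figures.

I ≈ 495 W/m²

Stefan–Boltzmann: I = εσT⁴ = 0.902 × 5.670×10⁻⁸ × (313.6)⁴ = 495 W/m².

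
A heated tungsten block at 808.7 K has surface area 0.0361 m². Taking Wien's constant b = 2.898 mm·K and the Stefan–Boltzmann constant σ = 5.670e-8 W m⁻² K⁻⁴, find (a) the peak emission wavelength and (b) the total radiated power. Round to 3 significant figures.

λ_max ≈ 3.58 μm; P ≈ 875 W

(a) λ_max = b/T = 2.898×10⁻³/808.7 = 3.584×10⁻⁶ m = 3.58 μm.
Area A = 0.0361 m².
(b) P = σAT⁴ = 5.670×10⁻⁸×0.0361×(808.7)⁴ = 875 W.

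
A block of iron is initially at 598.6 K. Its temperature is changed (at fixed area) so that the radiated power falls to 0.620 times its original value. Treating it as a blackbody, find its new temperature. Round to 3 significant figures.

P ∝ T⁴, so T₂/T₁ = (P₂/P₁)^(1/4) = (0.620)^(1/4) = 0.887356.
T₂ = 598.6 × 0.887356 = 531 K.

T₂ ≈ 531 K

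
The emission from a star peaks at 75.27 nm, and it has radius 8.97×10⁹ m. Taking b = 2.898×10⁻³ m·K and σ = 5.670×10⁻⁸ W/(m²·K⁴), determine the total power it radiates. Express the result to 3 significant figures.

Wien's law: T = b/λ_max = 2.898×10⁻³/7.527×10⁻⁸ = 38501.4 K.
Surface area A = 4πR² = 4π(8.97×10⁹ m)² = 1.01110×10²¹ m².
Then P = σAT⁴ = 5.670×10⁻⁸×1.01110×10²¹×(38501.4)⁴ = 1.26×10³² W.

P ≈ 1.26×10³² W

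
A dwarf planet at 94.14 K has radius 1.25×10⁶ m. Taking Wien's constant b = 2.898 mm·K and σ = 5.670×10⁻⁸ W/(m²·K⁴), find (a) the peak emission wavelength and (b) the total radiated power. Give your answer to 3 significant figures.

(a) λ_max = b/T = 2.898×10⁻³/94.14 = 3.078×10⁻⁵ m = 30.8 μm.
Surface area A = 4πR² = 4π(1.25×10⁶ m)² = 1.96350×10¹³ m².
(b) P = σAT⁴ = 5.670×10⁻⁸×1.96350×10¹³×(94.14)⁴ = 8.74×10¹³ W.

λ_max ≈ 30.8 μm; P ≈ 8.74×10¹³ W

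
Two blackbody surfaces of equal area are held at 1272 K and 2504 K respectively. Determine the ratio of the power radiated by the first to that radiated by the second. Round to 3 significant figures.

P₁/P₂ ≈ 0.0666

With equal areas, P₁/P₂ = (T₁/T₂)⁴ = (1272/2504)⁴ = 0.0666.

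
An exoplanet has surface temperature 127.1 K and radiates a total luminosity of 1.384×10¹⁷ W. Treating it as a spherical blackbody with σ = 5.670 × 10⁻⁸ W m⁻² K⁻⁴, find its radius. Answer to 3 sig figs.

L = 4πR²σT⁴ ⇒ R = √(L/(4πσT⁴)).
σT⁴ = 14.7967 W/m², so R = √(1.384×10¹⁷/(4π×14.7967)) = 2.73×10⁷ m.

R ≈ 2.73×10⁷ m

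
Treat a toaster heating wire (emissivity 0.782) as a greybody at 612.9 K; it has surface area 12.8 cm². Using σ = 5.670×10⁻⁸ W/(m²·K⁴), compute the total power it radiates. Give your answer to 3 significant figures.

P ≈ 8.01 W

Area A = 12.8 cm² = 1.28×10⁻³ m².
P = εσAT⁴ = 0.782 × 5.670×10⁻⁸ × 1.28×10⁻³ × (612.9)⁴ = 8.01 W.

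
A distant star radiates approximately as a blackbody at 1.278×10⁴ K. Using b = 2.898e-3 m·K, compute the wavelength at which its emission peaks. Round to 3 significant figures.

λ_max ≈ 227 nm

Wien's displacement law: λ_max = b/T = (2.898×10⁻³ m·K)/(1.278×10⁴ K) = 2.268×10⁻⁷ m.
That is 227 nm, in the ultraviolet range.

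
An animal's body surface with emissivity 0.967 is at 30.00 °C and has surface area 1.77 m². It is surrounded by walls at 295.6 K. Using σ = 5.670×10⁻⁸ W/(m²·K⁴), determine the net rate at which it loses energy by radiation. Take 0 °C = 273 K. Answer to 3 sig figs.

T = 30.00 °C + 273 = 303.00 K.
Area A = 1.77 m².
Net radiated power P_net = εσA(T⁴ − T₀⁴) = 0.967×5.670×10⁻⁸×1.77×(303.00⁴ − 295.6⁴).
T⁴ − T₀⁴ = 8.42889×10⁹ − 7.63515×10⁹ = 7.93740×10⁸ K⁴, so P_net = 77.0 W.

Net loss ≈ 77.0 W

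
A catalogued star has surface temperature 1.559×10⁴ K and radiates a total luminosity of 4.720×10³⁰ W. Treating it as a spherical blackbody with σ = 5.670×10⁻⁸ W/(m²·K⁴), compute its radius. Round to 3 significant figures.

L = 4πR²σT⁴ ⇒ R = √(L/(4πσT⁴)).
σT⁴ = 3.34940×10⁹ W/m², so R = √(4.720×10³⁰/(4π×3.34940×10⁹)) = 1.06×10¹⁰ m.

R ≈ 1.06×10¹⁰ m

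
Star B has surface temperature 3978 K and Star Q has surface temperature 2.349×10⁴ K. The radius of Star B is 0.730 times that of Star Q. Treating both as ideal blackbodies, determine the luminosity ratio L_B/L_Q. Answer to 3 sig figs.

L_B/L_Q ≈ 4.38×10⁻⁴

L ∝ R²T⁴, so L_B/L_Q = (R_B/R_Q)²(T_B/T_Q)⁴ = (0.730)² × (3978/2.349×10⁴)⁴ = 0.5329 × 8.22483×10⁻⁴ = 4.38×10⁻⁴.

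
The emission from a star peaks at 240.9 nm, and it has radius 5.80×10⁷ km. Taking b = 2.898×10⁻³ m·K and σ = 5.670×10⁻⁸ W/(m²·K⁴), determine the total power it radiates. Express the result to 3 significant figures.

Wien's law: T = b/λ_max = 2.898×10⁻³/2.409×10⁻⁷ = 12029.9 K.
Surface area A = 4πR² = 4π(5.80×10¹⁰ m)² = 4.22733×10²² m².
Then P = σAT⁴ = 5.670×10⁻⁸×4.22733×10²²×(12029.9)⁴ = 5.02×10³¹ W.

P ≈ 5.02×10³¹ W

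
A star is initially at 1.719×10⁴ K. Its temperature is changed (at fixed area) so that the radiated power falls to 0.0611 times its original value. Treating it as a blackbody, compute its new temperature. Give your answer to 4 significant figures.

P ∝ T⁴, so T₂/T₁ = (P₂/P₁)^(1/4) = (0.0611)^(1/4) = 0.497176.
T₂ = 1.719×10⁴ × 0.497176 = 8546 K.

T₂ ≈ 8546 K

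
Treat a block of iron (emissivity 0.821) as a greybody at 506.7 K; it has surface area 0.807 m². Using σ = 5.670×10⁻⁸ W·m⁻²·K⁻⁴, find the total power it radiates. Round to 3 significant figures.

Area A = 0.807 m².
P = εσAT⁴ = 0.821 × 5.670×10⁻⁸ × 0.807 × (506.7)⁴ = 2.48×10³ W.

P ≈ 2.48×10³ W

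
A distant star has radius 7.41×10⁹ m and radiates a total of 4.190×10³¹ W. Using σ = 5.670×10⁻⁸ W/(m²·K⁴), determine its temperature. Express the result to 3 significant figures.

T ≈ 3.22×10⁴ K

Surface area A = 4πR² = 4π(7.41×10⁹ m)² = 6.89996×10²⁰ m².
P = σAT⁴ ⇒ T = (P/(σA))^(1/4) = (4.190×10³¹/(5.670×10⁻⁸×6.89996×10²⁰))^(1/4) = 3.22×10⁴ K.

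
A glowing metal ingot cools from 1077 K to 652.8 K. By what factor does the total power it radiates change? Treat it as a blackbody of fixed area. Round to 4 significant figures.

P ∝ T⁴, so P₂/P₁ = (T₂/T₁)⁴ = (652.8/1077)⁴ = (0.606128)⁴ = 0.1350.

P₂/P₁ ≈ 0.1350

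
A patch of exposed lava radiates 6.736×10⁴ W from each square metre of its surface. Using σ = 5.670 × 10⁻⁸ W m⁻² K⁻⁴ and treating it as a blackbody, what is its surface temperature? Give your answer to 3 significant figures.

T ≈ 1.04×10³ K

I = σT⁴, so T = (I/σ)^(1/4) = (6.736×10⁴/(5.670×10⁻⁸))^(1/4) = 1.04×10³ K.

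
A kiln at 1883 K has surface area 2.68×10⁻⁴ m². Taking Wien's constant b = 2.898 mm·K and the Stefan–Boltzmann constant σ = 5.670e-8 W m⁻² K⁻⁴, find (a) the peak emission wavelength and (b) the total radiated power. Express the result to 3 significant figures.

(a) λ_max = b/T = 2.898×10⁻³/1883 = 1.539×10⁻⁶ m = 1.54×10³ nm.
Area A = 2.68×10⁻⁴ m².
(b) P = σAT⁴ = 5.670×10⁻⁸×2.68×10⁻⁴×(1883)⁴ = 191 W.

λ_max ≈ 1.54×10³ nm; P ≈ 191 W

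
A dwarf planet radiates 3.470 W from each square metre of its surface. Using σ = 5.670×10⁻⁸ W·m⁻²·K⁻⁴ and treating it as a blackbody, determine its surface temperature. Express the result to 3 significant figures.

T ≈ 88.4 K

I = σT⁴, so T = (I/σ)^(1/4) = (3.470/(5.670×10⁻⁸))^(1/4) = 88.4 K.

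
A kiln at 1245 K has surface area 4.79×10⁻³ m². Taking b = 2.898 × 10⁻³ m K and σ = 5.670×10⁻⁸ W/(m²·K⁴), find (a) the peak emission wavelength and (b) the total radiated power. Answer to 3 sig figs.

(a) λ_max = b/T = 2.898×10⁻³/1245 = 2.328×10⁻⁶ m = 2.33×10³ nm.
Area A = 4.79×10⁻³ m².
(b) P = σAT⁴ = 5.670×10⁻⁸×4.79×10⁻³×(1245)⁴ = 653 W.

λ_max ≈ 2.33×10³ nm; P ≈ 653 W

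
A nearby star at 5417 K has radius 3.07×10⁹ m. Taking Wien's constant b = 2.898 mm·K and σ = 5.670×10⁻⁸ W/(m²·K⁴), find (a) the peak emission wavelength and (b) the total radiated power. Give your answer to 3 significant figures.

λ_max ≈ 535 nm; P ≈ 5.78×10²⁷ W

(a) λ_max = b/T = 2.898×10⁻³/5417 = 5.350×10⁻⁷ m = 535 nm.
Surface area A = 4πR² = 4π(3.07×10⁹ m)² = 1.18437×10²⁰ m².
(b) P = σAT⁴ = 5.670×10⁻⁸×1.18437×10²⁰×(5417)⁴ = 5.78×10²⁷ W.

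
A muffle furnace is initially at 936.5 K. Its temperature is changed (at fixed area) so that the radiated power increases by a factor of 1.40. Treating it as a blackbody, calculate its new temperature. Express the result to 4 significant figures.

P ∝ T⁴, so T₂/T₁ = (P₂/P₁)^(1/4) = (1.40)^(1/4) = 1.08776.
T₂ = 936.5 × 1.08776 = 1019 K.

T₂ ≈ 1019 K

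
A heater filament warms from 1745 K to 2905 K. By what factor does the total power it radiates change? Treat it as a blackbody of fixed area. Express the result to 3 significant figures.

P ∝ T⁴, so P₂/P₁ = (T₂/T₁)⁴ = (2905/1745)⁴ = (1.66476)⁴ = 7.68.

P₂/P₁ ≈ 7.68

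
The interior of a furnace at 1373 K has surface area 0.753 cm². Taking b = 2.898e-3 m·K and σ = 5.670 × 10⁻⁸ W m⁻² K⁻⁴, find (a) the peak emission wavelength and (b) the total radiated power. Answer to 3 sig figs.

(a) λ_max = b/T = 2.898×10⁻³/1373 = 2.111×10⁻⁶ m = 2.11 μm.
Area A = 0.753 cm² = 7.53×10⁻⁵ m².
(b) P = σAT⁴ = 5.670×10⁻⁸×7.53×10⁻⁵×(1373)⁴ = 15.2 W.

λ_max ≈ 2.11 μm; P ≈ 15.2 W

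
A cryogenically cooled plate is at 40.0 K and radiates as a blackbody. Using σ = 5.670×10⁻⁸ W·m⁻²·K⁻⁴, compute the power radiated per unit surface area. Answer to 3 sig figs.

Stefan–Boltzmann: I = σT⁴ = 5.670×10⁻⁸ × (40.0)⁴ = 0.145 W/m².

I ≈ 0.145 W/m²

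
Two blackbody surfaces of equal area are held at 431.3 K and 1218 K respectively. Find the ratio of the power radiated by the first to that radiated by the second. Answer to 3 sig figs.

With equal areas, P₁/P₂ = (T₁/T₂)⁴ = (431.3/1218)⁴ = 0.0157.

P₁/P₂ ≈ 0.0157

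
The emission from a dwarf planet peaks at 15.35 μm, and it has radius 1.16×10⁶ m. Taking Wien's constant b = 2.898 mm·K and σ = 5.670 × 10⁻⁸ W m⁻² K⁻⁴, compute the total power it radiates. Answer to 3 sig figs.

P ≈ 1.22×10¹⁵ W

Wien's law: T = b/λ_max = 2.898×10⁻³/1.535×10⁻⁵ = 188.795 K.
Surface area A = 4πR² = 4π(1.16×10⁶ m)² = 1.69093×10¹³ m².
Then P = σAT⁴ = 5.670×10⁻⁸×1.69093×10¹³×(188.795)⁴ = 1.22×10¹⁵ W.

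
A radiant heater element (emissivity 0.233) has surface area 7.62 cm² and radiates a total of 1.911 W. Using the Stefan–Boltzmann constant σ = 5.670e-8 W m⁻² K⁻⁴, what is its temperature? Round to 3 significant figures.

T ≈ 660 K

Area A = 7.62 cm² = 7.62×10⁻⁴ m².
P = εσAT⁴ ⇒ T = (P/(εσA))^(1/4) = (1.911/(0.233×5.670×10⁻⁸×7.62×10⁻⁴))^(1/4) = 660 K.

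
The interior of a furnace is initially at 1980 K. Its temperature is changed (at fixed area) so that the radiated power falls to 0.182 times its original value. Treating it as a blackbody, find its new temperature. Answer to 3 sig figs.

T₂ ≈ 1.29×10³ K

P ∝ T⁴, so T₂/T₁ = (P₂/P₁)^(1/4) = (0.182)^(1/4) = 0.653157.
T₂ = 1980 × 0.653157 = 1.29×10³ K.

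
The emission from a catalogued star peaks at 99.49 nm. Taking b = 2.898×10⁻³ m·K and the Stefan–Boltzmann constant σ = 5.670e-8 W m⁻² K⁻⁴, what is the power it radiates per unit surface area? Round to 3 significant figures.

I ≈ 4.08×10¹⁰ W/m²

Wien's law: T = b/λ_max = 2.898×10⁻³/9.949×10⁻⁸ = 29128.6 K.
Then I = σT⁴ = 5.670×10⁻⁸×(29128.6)⁴ = 4.08×10¹⁰ W/m².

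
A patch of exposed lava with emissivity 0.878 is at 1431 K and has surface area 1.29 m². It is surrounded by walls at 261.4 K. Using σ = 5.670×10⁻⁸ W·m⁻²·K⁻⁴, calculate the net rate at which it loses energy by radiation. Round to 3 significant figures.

Area A = 1.29 m².
Net radiated power P_net = εσA(T⁴ − T₀⁴) = 0.878×5.670×10⁻⁸×1.29×(1431⁴ − 261.4⁴).
T⁴ − T₀⁴ = 4.19333×10¹² − 4.66898×10⁹ = 4.18866×10¹² K⁴, so P_net = 2.69×10⁵ W.

Net loss ≈ 2.69×10⁵ W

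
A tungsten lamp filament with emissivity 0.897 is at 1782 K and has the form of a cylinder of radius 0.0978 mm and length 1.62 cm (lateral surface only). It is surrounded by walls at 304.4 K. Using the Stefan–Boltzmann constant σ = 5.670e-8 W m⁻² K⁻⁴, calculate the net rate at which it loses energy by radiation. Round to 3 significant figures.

Lateral area A = 2πrL = 2π×9.78×10⁻⁵×0.0162 = 9.95483×10⁻⁶ m².
Net radiated power P_net = εσA(T⁴ − T₀⁴) = 0.897×5.670×10⁻⁸×9.95483×10⁻⁶×(1782⁴ − 304.4⁴).
T⁴ − T₀⁴ = 1.00840×10¹³ − 8.58576×10⁹ = 1.00754×10¹³ K⁴, so P_net = 5.10 W.

Net loss ≈ 5.10 W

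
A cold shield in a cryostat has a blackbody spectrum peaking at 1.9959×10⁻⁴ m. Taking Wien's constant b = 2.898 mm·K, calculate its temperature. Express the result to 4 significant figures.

Wien's law gives T = b/λ_max = (2.898×10⁻³ m·K)/(1.9959×10⁻⁴ m) = 14.52 K.

T ≈ 14.52 K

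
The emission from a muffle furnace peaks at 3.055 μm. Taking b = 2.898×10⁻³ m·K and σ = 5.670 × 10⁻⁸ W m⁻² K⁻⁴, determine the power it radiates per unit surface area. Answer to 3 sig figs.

I ≈ 4.59×10⁴ W/m²

Wien's law: T = b/λ_max = 2.898×10⁻³/3.055×10⁻⁶ = 948.609 K.
Then I = σT⁴ = 5.670×10⁻⁸×(948.609)⁴ = 4.59×10⁴ W/m².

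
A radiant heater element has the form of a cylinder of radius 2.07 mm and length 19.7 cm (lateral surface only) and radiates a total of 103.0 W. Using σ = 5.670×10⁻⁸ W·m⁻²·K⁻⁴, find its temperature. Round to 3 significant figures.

T ≈ 918 K

Lateral area A = 2πrL = 2π×2.07×10⁻³×0.197 = 2.56222×10⁻³ m².
P = σAT⁴ ⇒ T = (P/(σA))^(1/4) = (103.0/(5.670×10⁻⁸×2.56222×10⁻³))^(1/4) = 918 K.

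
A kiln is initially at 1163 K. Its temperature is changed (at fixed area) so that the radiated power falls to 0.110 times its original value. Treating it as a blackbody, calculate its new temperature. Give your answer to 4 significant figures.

P ∝ T⁴, so T₂/T₁ = (P₂/P₁)^(1/4) = (0.110)^(1/4) = 0.575901.
T₂ = 1163 × 0.575901 = 669.8 K.

T₂ ≈ 669.8 K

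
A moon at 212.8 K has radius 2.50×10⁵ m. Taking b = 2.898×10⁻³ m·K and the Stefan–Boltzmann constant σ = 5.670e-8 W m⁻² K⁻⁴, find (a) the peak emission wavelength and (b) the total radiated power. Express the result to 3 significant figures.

λ_max ≈ 13.6 μm; P ≈ 9.13×10¹³ W

(a) λ_max = b/T = 2.898×10⁻³/212.8 = 1.362×10⁻⁵ m = 13.6 μm.
Surface area A = 4πR² = 4π(2.50×10⁵ m)² = 7.85398×10¹¹ m².
(b) P = σAT⁴ = 5.670×10⁻⁸×7.85398×10¹¹×(212.8)⁴ = 9.13×10¹³ W.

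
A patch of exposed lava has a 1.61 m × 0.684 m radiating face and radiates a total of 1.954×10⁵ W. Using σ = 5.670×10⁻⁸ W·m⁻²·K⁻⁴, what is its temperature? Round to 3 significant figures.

Area A = 1.61 × 0.684 = 1.10124 m².
P = σAT⁴ ⇒ T = (P/(σA))^(1/4) = (1.954×10⁵/(5.670×10⁻⁸×1.10124))^(1/4) = 1.33×10³ K.

T ≈ 1.33×10³ K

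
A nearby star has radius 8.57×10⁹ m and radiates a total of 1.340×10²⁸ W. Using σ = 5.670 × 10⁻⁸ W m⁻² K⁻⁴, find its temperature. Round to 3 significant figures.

T ≈ 4.00×10³ K

Surface area A = 4πR² = 4π(8.57×10⁹ m)² = 9.22936×10²⁰ m².
P = σAT⁴ ⇒ T = (P/(σA))^(1/4) = (1.340×10²⁸/(5.670×10⁻⁸×9.22936×10²⁰))^(1/4) = 4.00×10³ K.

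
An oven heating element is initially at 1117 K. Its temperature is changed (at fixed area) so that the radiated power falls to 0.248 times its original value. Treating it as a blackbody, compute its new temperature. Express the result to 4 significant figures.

T₂ ≈ 788.3 K

P ∝ T⁴, so T₂/T₁ = (P₂/P₁)^(1/4) = (0.248)^(1/4) = 0.705688.
T₂ = 1117 × 0.705688 = 788.3 K.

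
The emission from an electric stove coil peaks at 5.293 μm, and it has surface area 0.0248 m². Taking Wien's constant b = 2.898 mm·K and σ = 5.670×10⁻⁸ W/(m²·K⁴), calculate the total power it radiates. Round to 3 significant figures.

P ≈ 126 W

Wien's law: T = b/λ_max = 2.898×10⁻³/5.293×10⁻⁶ = 547.516 K.
Area A = 0.0248 m².
Then P = σAT⁴ = 5.670×10⁻⁸×0.0248×(547.516)⁴ = 126 W.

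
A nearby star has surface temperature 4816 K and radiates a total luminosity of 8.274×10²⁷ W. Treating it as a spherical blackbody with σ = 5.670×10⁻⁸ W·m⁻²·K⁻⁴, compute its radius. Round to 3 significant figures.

R ≈ 4.65×10⁹ m

L = 4πR²σT⁴ ⇒ R = √(L/(4πσT⁴)).
σT⁴ = 3.05020×10⁷ W/m², so R = √(8.274×10²⁷/(4π×3.05020×10⁷)) = 4.65×10⁹ m.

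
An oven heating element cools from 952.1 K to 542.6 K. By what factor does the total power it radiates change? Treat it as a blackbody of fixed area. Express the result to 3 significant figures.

P₂/P₁ ≈ 0.105

P ∝ T⁴, so P₂/P₁ = (T₂/T₁)⁴ = (542.6/952.1)⁴ = (0.569898)⁴ = 0.105.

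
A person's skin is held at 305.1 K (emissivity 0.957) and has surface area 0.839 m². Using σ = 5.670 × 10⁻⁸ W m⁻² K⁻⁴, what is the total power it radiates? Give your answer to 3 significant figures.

P ≈ 394 W

Area A = 0.839 m².
P = εσAT⁴ = 0.957 × 5.670×10⁻⁸ × 0.839 × (305.1)⁴ = 394 W.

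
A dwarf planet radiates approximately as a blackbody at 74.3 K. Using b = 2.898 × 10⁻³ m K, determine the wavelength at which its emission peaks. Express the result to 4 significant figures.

Wien's displacement law: λ_max = b/T = (2.898×10⁻³ m·K)/(74.3 K) = 3.9004×10⁻⁵ m.
That is 39.00 μm, in the infrared range.

λ_max ≈ 39.00 μm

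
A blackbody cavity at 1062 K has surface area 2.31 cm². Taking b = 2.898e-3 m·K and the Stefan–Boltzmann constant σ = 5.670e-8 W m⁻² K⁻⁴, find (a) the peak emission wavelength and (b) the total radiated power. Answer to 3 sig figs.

λ_max ≈ 2.73 μm; P ≈ 16.7 W

(a) λ_max = b/T = 2.898×10⁻³/1062 = 2.729×10⁻⁶ m = 2.73 μm.
Area A = 2.31 cm² = 2.31×10⁻⁴ m².
(b) P = σAT⁴ = 5.670×10⁻⁸×2.31×10⁻⁴×(1062)⁴ = 16.7 W.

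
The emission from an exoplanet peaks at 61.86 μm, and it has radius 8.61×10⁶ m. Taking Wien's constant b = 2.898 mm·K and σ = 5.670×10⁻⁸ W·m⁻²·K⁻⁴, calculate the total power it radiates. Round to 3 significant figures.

P ≈ 2.54×10¹⁴ W

Wien's law: T = b/λ_max = 2.898×10⁻³/6.186×10⁻⁵ = 46.8477 K.
Surface area A = 4πR² = 4π(8.61×10⁶ m)² = 9.31571×10¹⁴ m².
Then P = σAT⁴ = 5.670×10⁻⁸×9.31571×10¹⁴×(46.8477)⁴ = 2.54×10¹⁴ W.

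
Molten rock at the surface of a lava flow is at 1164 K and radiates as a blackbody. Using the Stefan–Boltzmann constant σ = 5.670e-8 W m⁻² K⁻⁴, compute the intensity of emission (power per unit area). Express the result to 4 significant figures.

I ≈ 1.041×10⁵ W/m²

Stefan–Boltzmann: I = σT⁴ = 5.670×10⁻⁸ × (1164)⁴ = 1.041×10⁵ W/m².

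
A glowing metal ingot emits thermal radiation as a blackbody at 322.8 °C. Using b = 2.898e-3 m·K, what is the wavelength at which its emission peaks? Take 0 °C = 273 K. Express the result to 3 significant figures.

λ_max ≈ 4.86 μm

T = 322.8 °C + 273 = 595.8 K.
Wien's displacement law: λ_max = b/T = (2.898×10⁻³ m·K)/(595.8 K) = 4.864×10⁻⁶ m.
That is 4.86 μm, in the infrared range.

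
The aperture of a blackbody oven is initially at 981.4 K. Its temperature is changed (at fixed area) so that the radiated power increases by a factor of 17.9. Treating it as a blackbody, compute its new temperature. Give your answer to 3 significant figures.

T₂ ≈ 2.02×10³ K

P ∝ T⁴, so T₂/T₁ = (P₂/P₁)^(1/4) = (17.9)^(1/4) = 2.05690.
T₂ = 981.4 × 2.05690 = 2.02×10³ K.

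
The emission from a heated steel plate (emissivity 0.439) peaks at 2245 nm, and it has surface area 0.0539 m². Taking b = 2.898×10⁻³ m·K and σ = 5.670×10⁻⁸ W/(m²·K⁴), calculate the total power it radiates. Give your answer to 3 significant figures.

P ≈ 3.73×10³ W

Wien's law: T = b/λ_max = 2.898×10⁻³/2.245×10⁻⁶ = 1290.87 K.
Area A = 0.0539 m².
Then P = εσAT⁴ = 0.439×5.670×10⁻⁸×0.0539×(1290.87)⁴ = 3.73×10³ W.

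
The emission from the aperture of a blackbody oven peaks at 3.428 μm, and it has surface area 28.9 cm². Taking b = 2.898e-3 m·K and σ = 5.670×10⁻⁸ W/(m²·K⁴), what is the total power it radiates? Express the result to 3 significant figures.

Wien's law: T = b/λ_max = 2.898×10⁻³/3.428×10⁻⁶ = 845.391 K.
Area A = 28.9 cm² = 2.89×10⁻³ m².
Then P = σAT⁴ = 5.670×10⁻⁸×2.89×10⁻³×(845.391)⁴ = 83.7 W.

P ≈ 83.7 W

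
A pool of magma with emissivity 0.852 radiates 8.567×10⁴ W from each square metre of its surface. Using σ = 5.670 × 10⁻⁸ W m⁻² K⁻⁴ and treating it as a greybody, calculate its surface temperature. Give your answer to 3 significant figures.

I = εσT⁴, so T = (I/εσ)^(1/4) = (8.567×10⁴/(0.852×5.670×10⁻⁸))^(1/4) = 1.15×10³ K.

T ≈ 1.15×10³ K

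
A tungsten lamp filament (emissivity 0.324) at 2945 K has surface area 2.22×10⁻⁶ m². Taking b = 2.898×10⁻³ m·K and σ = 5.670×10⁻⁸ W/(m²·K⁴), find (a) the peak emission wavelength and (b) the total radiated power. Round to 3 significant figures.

(a) λ_max = b/T = 2.898×10⁻³/2945 = 9.840×10⁻⁷ m = 984 nm.
Area A = 2.22×10⁻⁶ m².
(b) P = εσAT⁴ = 0.324×5.670×10⁻⁸×2.22×10⁻⁶×(2945)⁴ = 3.07 W.

λ_max ≈ 984 nm; P ≈ 3.07 W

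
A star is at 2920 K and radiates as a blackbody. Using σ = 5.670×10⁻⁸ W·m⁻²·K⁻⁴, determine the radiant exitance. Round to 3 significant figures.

Stefan–Boltzmann: I = σT⁴ = 5.670×10⁻⁸ × (2920)⁴ = 4.12×10⁶ W/m².

I ≈ 4.12×10⁶ W/m²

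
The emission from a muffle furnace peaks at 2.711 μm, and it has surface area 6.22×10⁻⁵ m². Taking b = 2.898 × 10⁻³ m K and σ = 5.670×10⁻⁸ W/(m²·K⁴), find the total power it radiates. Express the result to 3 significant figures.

P ≈ 4.61 W

Wien's law: T = b/λ_max = 2.898×10⁻³/2.711×10⁻⁶ = 1068.98 K.
Area A = 6.22×10⁻⁵ m².
Then P = σAT⁴ = 5.670×10⁻⁸×6.22×10⁻⁵×(1068.98)⁴ = 4.61 W.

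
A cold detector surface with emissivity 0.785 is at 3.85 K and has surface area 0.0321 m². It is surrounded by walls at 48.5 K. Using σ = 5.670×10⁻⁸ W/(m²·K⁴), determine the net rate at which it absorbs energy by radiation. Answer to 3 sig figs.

Area A = 0.0321 m².
Net radiated power P_net = εσA(T⁴ − T₀⁴) = 0.785×5.670×10⁻⁸×0.0321×(3.85⁴ − 48.5⁴).
T⁴ − T₀⁴ = 219.707 − 5.53308×10⁶ = -5.53286×10⁶ K⁴, so P_net = -7.91×10⁻³ W — negative, meaning a net gain of 7.91×10⁻³ W.

Net gain ≈ 7.91×10⁻³ W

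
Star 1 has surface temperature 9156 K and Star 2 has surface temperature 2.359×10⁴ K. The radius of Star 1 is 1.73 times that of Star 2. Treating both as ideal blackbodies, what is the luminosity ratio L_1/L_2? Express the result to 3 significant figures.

L_1/L_2 ≈ 0.0679

L ∝ R²T⁴, so L_1/L_2 = (R_1/R_2)²(T_1/T_2)⁴ = (1.73)² × (9156/2.359×10⁴)⁴ = 2.9929 × 0.0226940 = 0.0679.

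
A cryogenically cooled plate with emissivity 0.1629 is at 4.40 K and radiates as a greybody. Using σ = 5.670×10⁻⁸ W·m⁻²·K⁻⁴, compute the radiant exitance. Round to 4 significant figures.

I ≈ 3.462×10⁻⁶ W/m²

Stefan–Boltzmann: I = εσT⁴ = 0.1629 × 5.670×10⁻⁸ × (4.40)⁴ = 3.462×10⁻⁶ W/m².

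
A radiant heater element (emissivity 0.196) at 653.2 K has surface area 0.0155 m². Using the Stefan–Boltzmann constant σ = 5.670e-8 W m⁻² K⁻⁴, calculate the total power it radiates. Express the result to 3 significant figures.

Area A = 0.0155 m².
P = εσAT⁴ = 0.196 × 5.670×10⁻⁸ × 0.0155 × (653.2)⁴ = 31.4 W.

P ≈ 31.4 W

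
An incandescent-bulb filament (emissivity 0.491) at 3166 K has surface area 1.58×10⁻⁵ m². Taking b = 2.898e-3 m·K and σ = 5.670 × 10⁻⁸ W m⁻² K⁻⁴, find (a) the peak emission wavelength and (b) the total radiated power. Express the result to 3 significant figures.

λ_max ≈ 915 nm; P ≈ 44.2 W

(a) λ_max = b/T = 2.898×10⁻³/3166 = 9.154×10⁻⁷ m = 915 nm.
Area A = 1.58×10⁻⁵ m².
(b) P = εσAT⁴ = 0.491×5.670×10⁻⁸×1.58×10⁻⁵×(3166)⁴ = 44.2 W.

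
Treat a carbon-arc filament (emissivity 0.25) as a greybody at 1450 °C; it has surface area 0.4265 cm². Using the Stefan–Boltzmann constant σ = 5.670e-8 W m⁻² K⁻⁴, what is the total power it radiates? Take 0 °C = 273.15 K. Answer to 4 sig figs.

T = 1450 °C + 273.15 = 1723.15 K.
Area A = 0.4265 cm² = 4.265×10⁻⁵ m².
P = εσAT⁴ = 0.25 × 5.670×10⁻⁸ × 4.265×10⁻⁵ × (1723.15)⁴ = 5.330 W.

P ≈ 5.330 W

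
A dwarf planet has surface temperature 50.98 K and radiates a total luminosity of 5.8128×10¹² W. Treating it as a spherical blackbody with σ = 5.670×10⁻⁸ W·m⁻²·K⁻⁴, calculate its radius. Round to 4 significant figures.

R ≈ 1.099×10⁶ m

L = 4πR²σT⁴ ⇒ R = √(L/(4πσT⁴)).
σT⁴ = 0.382986 W/m², so R = √(5.8128×10¹²/(4π×0.382986)) = 1.099×10⁶ m.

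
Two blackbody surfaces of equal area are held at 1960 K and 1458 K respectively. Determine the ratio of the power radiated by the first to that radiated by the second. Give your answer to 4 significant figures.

P₁/P₂ ≈ 3.266

With equal areas, P₁/P₂ = (T₁/T₂)⁴ = (1960/1458)⁴ = 3.266.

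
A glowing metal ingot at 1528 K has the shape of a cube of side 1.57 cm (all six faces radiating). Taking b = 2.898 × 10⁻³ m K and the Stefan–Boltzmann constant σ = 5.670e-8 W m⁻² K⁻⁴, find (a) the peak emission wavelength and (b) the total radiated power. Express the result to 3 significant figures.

λ_max ≈ 1.90 μm; P ≈ 457 W

(a) λ_max = b/T = 2.898×10⁻³/1528 = 1.897×10⁻⁶ m = 1.90 μm.
Area A = 6s² = 6×(0.0157 m)² = 1.47894×10⁻³ m².
(b) P = σAT⁴ = 5.670×10⁻⁸×1.47894×10⁻³×(1528)⁴ = 457 W.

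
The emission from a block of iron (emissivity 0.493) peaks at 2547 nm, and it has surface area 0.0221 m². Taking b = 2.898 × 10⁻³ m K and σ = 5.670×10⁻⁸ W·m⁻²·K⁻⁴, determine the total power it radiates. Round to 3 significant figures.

Wien's law: T = b/λ_max = 2.898×10⁻³/2.547×10⁻⁶ = 1137.81 K.
Area A = 0.0221 m².
Then P = εσAT⁴ = 0.493×5.670×10⁻⁸×0.0221×(1137.81)⁴ = 1.04×10³ W.

P ≈ 1.04×10³ W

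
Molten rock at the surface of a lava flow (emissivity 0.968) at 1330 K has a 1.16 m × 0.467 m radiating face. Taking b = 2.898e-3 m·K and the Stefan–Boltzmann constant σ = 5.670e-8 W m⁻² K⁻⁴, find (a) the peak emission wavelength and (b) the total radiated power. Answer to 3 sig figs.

λ_max ≈ 2.18×10³ nm; P ≈ 9.30×10⁴ W

(a) λ_max = b/T = 2.898×10⁻³/1330 = 2.179×10⁻⁶ m = 2.18×10³ nm.
Area A = 1.16 × 0.467 = 0.54172 m².
(b) P = εσAT⁴ = 0.968×5.670×10⁻⁸×0.54172×(1330)⁴ = 9.30×10⁴ W.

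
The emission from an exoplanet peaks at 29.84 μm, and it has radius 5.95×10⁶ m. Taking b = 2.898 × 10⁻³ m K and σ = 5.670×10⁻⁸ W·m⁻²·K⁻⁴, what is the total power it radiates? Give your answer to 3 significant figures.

Wien's law: T = b/λ_max = 2.898×10⁻³/2.984×10⁻⁵ = 97.1180 K.
Surface area A = 4πR² = 4π(5.95×10⁶ m)² = 4.44881×10¹⁴ m².
Then P = σAT⁴ = 5.670×10⁻⁸×4.44881×10¹⁴×(97.1180)⁴ = 2.24×10¹⁵ W.

P ≈ 2.24×10¹⁵ W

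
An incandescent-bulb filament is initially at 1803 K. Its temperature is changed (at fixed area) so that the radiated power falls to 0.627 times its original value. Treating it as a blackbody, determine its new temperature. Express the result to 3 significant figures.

P ∝ T⁴, so T₂/T₁ = (P₂/P₁)^(1/4) = (0.627)^(1/4) = 0.889850.
T₂ = 1803 × 0.889850 = 1.60×10³ K.

T₂ ≈ 1.60×10³ K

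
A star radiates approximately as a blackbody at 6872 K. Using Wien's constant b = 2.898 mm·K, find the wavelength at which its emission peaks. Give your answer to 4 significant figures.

Wien's displacement law: λ_max = b/T = (2.898×10⁻³ m·K)/(6872 K) = 4.2171×10⁻⁷ m.
That is 421.7 nm, in the visible range.

λ_max ≈ 421.7 nm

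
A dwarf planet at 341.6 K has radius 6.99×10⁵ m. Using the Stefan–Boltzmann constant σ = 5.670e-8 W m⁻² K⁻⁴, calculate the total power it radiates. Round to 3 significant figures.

P ≈ 4.74×10¹⁵ W

Surface area A = 4πR² = 4π(6.99×10⁵ m)² = 6.13994×10¹² m².
P = σAT⁴ = 5.670×10⁻⁸ × 6.13994×10¹² × (341.6)⁴ = 4.74×10¹⁵ W.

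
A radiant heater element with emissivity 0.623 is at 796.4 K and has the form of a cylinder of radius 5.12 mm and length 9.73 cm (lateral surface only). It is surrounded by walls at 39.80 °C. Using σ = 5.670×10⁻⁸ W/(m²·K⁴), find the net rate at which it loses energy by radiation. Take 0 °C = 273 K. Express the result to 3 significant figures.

Net loss ≈ 43.4 W

Surroundings: T = 39.80 °C + 273 = 312.80 K.
Lateral area A = 2πrL = 2π×5.12×10⁻³×0.0973 = 3.13013×10⁻³ m².
Net radiated power P_net = εσA(T⁴ − T₀⁴) = 0.623×5.670×10⁻⁸×3.13013×10⁻³×(796.4⁴ − 312.80⁴).
T⁴ − T₀⁴ = 4.02277×10¹¹ − 9.57342×10⁹ = 3.92704×10¹¹ K⁴, so P_net = 43.4 W.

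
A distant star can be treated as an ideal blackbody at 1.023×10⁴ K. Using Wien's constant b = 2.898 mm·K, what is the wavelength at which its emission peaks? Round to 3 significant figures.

Wien's displacement law: λ_max = b/T = (2.898×10⁻³ m·K)/(1.023×10⁴ K) = 2.833×10⁻⁷ m.
That is 283 nm, in the ultraviolet range.

λ_max ≈ 283 nm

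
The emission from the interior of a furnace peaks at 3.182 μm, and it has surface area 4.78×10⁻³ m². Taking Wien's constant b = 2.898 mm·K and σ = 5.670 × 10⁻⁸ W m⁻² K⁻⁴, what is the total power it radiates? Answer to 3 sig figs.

Wien's law: T = b/λ_max = 2.898×10⁻³/3.182×10⁻⁶ = 910.748 K.
Area A = 4.78×10⁻³ m².
Then P = σAT⁴ = 5.670×10⁻⁸×4.78×10⁻³×(910.748)⁴ = 186 W.

P ≈ 186 W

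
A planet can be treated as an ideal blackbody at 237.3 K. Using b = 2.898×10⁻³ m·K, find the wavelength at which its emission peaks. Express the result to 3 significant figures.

λ_max ≈ 12.2 μm

Wien's displacement law: λ_max = b/T = (2.898×10⁻³ m·K)/(237.3 K) = 1.221×10⁻⁵ m.
That is 12.2 μm, in the infrared range.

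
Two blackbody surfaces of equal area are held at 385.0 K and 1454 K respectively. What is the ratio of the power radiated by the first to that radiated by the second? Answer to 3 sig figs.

P₁/P₂ ≈ 4.92×10⁻³

With equal areas, P₁/P₂ = (T₁/T₂)⁴ = (385.0/1454)⁴ = 4.92×10⁻³.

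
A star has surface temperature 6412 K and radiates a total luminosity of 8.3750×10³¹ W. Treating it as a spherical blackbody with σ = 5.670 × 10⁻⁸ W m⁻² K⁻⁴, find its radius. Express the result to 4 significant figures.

L = 4πR²σT⁴ ⇒ R = √(L/(4πσT⁴)).
σT⁴ = 9.58423×10⁷ W/m², so R = √(8.3750×10³¹/(4π×9.58423×10⁷)) = 2.637×10¹¹ m.

R ≈ 2.637×10¹¹ m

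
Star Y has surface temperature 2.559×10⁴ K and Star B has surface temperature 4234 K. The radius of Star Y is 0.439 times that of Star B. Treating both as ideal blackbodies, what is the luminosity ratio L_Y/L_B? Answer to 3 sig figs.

L ∝ R²T⁴, so L_Y/L_B = (R_Y/R_B)²(T_Y/T_B)⁴ = (0.439)² × (2.559×10⁴/4234)⁴ = 0.192721 × 1334.37 = 257.

L_Y/L_B ≈ 257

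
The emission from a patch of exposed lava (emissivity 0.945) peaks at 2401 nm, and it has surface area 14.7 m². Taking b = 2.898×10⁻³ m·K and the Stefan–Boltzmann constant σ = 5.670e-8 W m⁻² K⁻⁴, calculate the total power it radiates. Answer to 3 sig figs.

Wien's law: T = b/λ_max = 2.898×10⁻³/2.401×10⁻⁶ = 1207.00 K.
Area A = 14.7 m².
Then P = εσAT⁴ = 0.945×5.670×10⁻⁸×14.7×(1207.00)⁴ = 1.67×10⁶ W.

P ≈ 1.67×10⁶ W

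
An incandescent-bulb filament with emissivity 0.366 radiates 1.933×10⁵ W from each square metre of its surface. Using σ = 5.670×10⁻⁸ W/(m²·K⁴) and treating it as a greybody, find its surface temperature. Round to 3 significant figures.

T ≈ 1.75×10³ K

I = εσT⁴, so T = (I/εσ)^(1/4) = (1.933×10⁵/(0.366×5.670×10⁻⁸))^(1/4) = 1.75×10³ K.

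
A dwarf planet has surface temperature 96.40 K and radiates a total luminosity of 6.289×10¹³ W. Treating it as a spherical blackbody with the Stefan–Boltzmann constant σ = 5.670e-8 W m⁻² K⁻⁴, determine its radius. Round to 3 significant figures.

R ≈ 1.01×10⁶ m

L = 4πR²σT⁴ ⇒ R = √(L/(4πσT⁴)).
σT⁴ = 4.89656 W/m², so R = √(6.289×10¹³/(4π×4.89656)) = 1.01×10⁶ m.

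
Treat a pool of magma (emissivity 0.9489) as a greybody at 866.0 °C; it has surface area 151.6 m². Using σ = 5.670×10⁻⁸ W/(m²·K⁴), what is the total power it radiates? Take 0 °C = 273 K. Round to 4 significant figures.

P ≈ 1.373×10⁷ W

T = 866.0 °C + 273 = 1139.0 K.
Area A = 151.6 m².
P = εσAT⁴ = 0.9489 × 5.670×10⁻⁸ × 151.6 × (1139.0)⁴ = 1.373×10⁷ W.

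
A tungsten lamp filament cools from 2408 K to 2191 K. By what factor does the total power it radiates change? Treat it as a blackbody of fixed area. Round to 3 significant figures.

P₂/P₁ ≈ 0.685

P ∝ T⁴, so P₂/P₁ = (T₂/T₁)⁴ = (2191/2408)⁴ = (0.909884)⁴ = 0.685.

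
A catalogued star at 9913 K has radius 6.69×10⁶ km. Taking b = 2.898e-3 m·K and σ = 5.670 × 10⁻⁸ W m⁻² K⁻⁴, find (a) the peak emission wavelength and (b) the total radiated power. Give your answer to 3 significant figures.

(a) λ_max = b/T = 2.898×10⁻³/9913 = 2.923×10⁻⁷ m = 292 nm.
Surface area A = 4πR² = 4π(6.69×10⁹ m)² = 5.62422×10²⁰ m².
(b) P = σAT⁴ = 5.670×10⁻⁸×5.62422×10²⁰×(9913)⁴ = 3.08×10²⁹ W.

λ_max ≈ 292 nm; P ≈ 3.08×10²⁹ W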